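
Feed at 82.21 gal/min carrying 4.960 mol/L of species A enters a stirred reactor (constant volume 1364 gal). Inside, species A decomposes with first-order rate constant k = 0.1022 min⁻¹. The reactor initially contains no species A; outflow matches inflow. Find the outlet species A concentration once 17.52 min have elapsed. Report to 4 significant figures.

1.733 mol/L

Species balance: V dC/dt = Q C_in − Q C − k V C.
dC/dt = (Q/V) C_in − (Q/V + k) C; effective rate a = Q/V + k = 0.0602713 + 0.1022 = 0.162471 min⁻¹.
C_ss = Q C_in/(Q + kV) = 1.83999 mol/L; C(t) = C_ss + (C₀ − C_ss) e^(−a t).
C(17.52) = 1.83999 + (-1.83999)·e^(−0.162471·17.52) = 1.83999 + (-1.83999)·0.0580473 = 1.73318 mol/L.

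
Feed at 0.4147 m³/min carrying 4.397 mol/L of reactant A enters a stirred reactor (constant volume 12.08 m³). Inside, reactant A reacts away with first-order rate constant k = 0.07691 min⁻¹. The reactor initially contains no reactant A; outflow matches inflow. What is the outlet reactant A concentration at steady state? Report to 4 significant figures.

1.357 mol/L

Accumulation = in − out − consumed: V dC/dt = Q C_in − Q C − k V C.
Steady state (dC/dt = 0): C_ss = Q C_in/(Q + kV) = C_in/(1 + kV/Q).
C_ss = 0.4147·4.397/(0.4147 + 0.07691·12.08) = 1.82344/1.34377 = 1.35695 mol/L.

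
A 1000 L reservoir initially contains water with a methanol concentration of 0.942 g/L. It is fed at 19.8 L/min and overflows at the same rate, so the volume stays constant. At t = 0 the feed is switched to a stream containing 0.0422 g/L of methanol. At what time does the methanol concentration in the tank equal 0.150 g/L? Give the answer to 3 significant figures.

107 min

Species balance on the tank: V dC/dt = Q(C_in − C), so τ = V/Q = 50.505 min.
C(t) = C_in + (C₀ − C_in) e^(−t/τ). Set C = 0.150 and solve for t:
e^(−t/τ) = (C − C_in)/(C₀ − C_in) = (0.150 − 0.0422)/(0.942 − 0.0422) = 0.11980
t = −τ ln(…) = 50.505 × 2.1219 = 107.17 min.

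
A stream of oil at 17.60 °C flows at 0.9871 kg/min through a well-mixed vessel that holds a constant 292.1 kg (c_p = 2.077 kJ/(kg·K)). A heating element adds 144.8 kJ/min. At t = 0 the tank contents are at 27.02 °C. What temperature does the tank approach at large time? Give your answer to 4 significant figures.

Heat balance on the well-mixed liquid: M c_p dT/dt = ṁ c_p (T_in − T) + 144.8.
At steady state dT/dt = 0 ⇒ T_ss = T_in + Q̇/(ṁ c_p) = 17.60 + 144.8/(0.9871·2.077) = 88.2270 °C.

88.23 °C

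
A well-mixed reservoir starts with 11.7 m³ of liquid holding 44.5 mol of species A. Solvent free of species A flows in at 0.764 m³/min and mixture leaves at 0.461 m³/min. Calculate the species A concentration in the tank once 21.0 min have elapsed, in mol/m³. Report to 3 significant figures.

1.27 mol/m³

Total volume: dV/dt = Q_in − Q_out = 0.30300 m³/min, so V(t) = 11.7 + 0.30300 t and V(21.0) = 18.063 m³.
Solute balance: dm/dt = 0 − Q_out C = −Q_out m/V(t).
dm/m = −Q_out dt/(V₀ + 0.30300 t); integrating gives ln(m/m₀) = −(Q_out/(Q_in−Q_out)) ln(V/V₀).
m = m₀ (V₀/V)^(Q_out/(Q_in−Q_out)) = 44.5 × (11.7/18.063)^(1.5215) = 22.983 mol.
C = m/V = 22.983/18.063 = 1.2724 mol/m³.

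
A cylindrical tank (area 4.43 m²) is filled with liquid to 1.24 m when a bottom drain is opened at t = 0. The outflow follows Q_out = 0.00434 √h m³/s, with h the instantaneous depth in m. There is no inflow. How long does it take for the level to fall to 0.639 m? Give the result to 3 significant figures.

A dh/dt = −Q_out = −0.00434 √h.
This is separable: 2 d(√h)/dt = −0.00434/A, so √h = √h₀ − (0.00434/(2A)) t.
t = 2A(√h₀ − √h)/0.00434 = 2·4.43·(√1.24 − √0.639)/0.00434
  = 8.8600 × (1.1136 − 0.79937) / 0.00434 = 641.39 s.

641 s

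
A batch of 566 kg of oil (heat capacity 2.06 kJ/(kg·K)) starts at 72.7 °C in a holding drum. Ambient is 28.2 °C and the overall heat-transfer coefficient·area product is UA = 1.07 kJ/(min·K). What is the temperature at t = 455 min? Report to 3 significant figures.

Lumped-capacitance energy balance: M c_p dT/dt = UA(T_amb − T).
dT/dt = (T_ss − T)/τ with T_ss = T_amb = 28.200 °C, τ = M c_p/UA = 566·2.06/1.07 = 1089.7 min.
Integrating: T(t) = T_ss + (T₀ − T_ss) e^(−t/τ).
T(455) = 28.200 + (44.500)·0.65866 = 57.510 °C.

57.5 °C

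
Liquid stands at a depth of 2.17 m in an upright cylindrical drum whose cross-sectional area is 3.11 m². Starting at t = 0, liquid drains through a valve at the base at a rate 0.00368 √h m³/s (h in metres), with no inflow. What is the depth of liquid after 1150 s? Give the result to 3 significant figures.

A dh/dt = −Q_out = −0.00368 √h.
∫ h^(−1/2) dh = −(0.00368/A) ∫ dt, giving 2√h = 2√h₀ − (0.00368/A) t.
√h = √2.17 − 0.00368·1150/(2·3.11) = 1.4731 − 0.68039 = 0.79271.
h = 0.79271² = 0.62838 m.

0.628 m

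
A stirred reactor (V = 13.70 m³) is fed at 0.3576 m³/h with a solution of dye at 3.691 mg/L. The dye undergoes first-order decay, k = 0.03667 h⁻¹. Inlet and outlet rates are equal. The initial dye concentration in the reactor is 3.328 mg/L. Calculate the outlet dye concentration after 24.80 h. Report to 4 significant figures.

1.913 mg/L

Species balance: V dC/dt = Q C_in − Q C − k V C.
This is linear with rate a = Q/V + k = 0.0627722 h⁻¹.
C_ss = Q C_in/(Q + kV) = 1.53481 mg/L; C(t) = C_ss + (C₀ − C_ss) e^(−a t).
C(24.80) = 1.53481 + (1.79319)·e^(−0.0627722·24.80) = 1.53481 + (1.79319)·0.210820 = 1.91285 mg/L.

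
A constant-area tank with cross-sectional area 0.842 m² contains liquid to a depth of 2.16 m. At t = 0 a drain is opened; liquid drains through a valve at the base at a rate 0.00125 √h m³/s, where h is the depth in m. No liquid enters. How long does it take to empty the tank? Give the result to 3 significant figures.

1980 s

A dh/dt = −Q_out = −0.00125 √h.
∫ h^(−1/2) dh = −(0.00125/A) ∫ dt, giving 2√h = 2√h₀ − (0.00125/A) t.
Set h = 0: 2√h₀ = (0.00125/A) t_empty ⇒ t_empty = 2A√h₀/0.00125.
t_empty = 2·0.842·√2.16/0.00125 = 1.6840·1.4697/0.00125 = 1980.0 s.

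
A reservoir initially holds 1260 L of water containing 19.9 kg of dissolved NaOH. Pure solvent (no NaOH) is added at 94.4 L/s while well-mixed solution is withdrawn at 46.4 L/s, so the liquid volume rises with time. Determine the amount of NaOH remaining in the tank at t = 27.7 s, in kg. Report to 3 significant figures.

9.92 kg

Total volume: dV/dt = Q_in − Q_out = 48.000 L/s, so V(t) = 1260 + 48.000 t and V(27.7) = 2589.6 L.
Solute balance: dm/dt = 0 − Q_out C = −Q_out m/V(t).
Separate: dm/m = −Q_out dt/V(t) ⇒ ln(m/m₀) = −(Q_out/(Q_in−Q_out)) ln(V/V₀).
m = m₀ (V₀/V)^(Q_out/(Q_in−Q_out)) = 19.9 × (1260/2589.6)^(0.96667) = 9.9179 kg.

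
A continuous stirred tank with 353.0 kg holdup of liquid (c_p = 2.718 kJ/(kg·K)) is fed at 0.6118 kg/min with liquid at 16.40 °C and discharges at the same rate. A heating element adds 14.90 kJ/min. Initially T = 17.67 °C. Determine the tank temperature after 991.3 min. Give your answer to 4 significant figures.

23.98 °C

Heat balance on the well-mixed liquid: M c_p dT/dt = ṁ c_p (T_in − T) + 14.90.
τ = M/ṁ = 576.986 min; T_ss = T_in + Q̇/(ṁ c_p) = 16.40 + 14.90/(0.6118·2.718) = 25.3604 °C.
T approaches T_ss exponentially: T(t) = T_ss + (T₀ − T_ss) e^(−t/τ).
T(991.3) = 25.3604 + (-7.69040)·e^(−991.3/576.986) = 25.3604 + (-7.69040)·0.179413 = 23.9806 °C.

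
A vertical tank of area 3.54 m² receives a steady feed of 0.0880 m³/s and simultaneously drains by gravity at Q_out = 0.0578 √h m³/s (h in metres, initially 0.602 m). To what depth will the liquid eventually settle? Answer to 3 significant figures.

2.32 m

A dh/dt = Q_in − 0.0578 √h. Steady state requires inflow = outflow:
Q_in = 0.0578 √h_ss ⇒ √h_ss = 0.0880/0.0578 = 1.5225.
h_ss = 1.5225² = 2.3180 m. (Since h₀ = 0.602 m < h_ss, the level will rise toward this value.)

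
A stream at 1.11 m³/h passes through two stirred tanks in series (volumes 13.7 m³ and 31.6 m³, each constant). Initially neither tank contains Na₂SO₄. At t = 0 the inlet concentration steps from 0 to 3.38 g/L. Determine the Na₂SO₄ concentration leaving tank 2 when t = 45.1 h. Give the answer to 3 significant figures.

2.22 g/L

Species balance on tank i: dCᵢ/dt = (Cᵢ₋₁ − Cᵢ)/τᵢ with τᵢ = Vᵢ/Q.
τ₁ = 13.7/1.11 = 12.342 h; τ₂ = 31.6/1.11 = 28.468 h.
Tank 1: C₁ = C_in(1 − e^(−t/τ₁)). Tank 2 (τ₁ ≠ τ₂): C₂ = C_in[1 − (τ₁ e^(−t/τ₁) − τ₂ e^(−t/τ₂))/(τ₁ − τ₂)].
At t = 45.1: e^(−t/τ₁) = 0.025885, e^(−t/τ₂) = 0.20511.
C₂ = 3.38·[1 − (12.342·0.025885 − 28.468·0.20511)/(-16.126)] = 3.38·0.65772 = 2.2231 g/L.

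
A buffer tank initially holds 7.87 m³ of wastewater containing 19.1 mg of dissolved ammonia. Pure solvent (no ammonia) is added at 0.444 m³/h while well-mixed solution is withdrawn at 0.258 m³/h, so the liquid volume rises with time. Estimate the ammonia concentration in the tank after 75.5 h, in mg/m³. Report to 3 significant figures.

0.211 mg/m³

Total volume: dV/dt = Q_in − Q_out = 0.18600 m³/h, so V(t) = 7.87 + 0.18600 t and V(75.5) = 21.913 m³.
No ammonia enters, so dm/dt = −Q_out · (m/V).
Separate: dm/m = −Q_out dt/V(t) ⇒ ln(m/m₀) = −(Q_out/(Q_in−Q_out)) ln(V/V₀).
m = m₀ (V₀/V)^(Q_out/(Q_in−Q_out)) = 19.1 × (7.87/21.913)^(1.3871) = 4.6148 mg.
C = m/V = 4.6148/21.913 = 0.21060 mg/m³.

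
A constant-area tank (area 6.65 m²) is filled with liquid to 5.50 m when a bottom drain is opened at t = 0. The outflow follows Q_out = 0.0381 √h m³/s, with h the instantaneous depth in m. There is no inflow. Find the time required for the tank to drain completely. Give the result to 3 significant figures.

A dh/dt = −Q_out = −0.0381 √h.
This is separable: 2 d(√h)/dt = −0.0381/A, so √h = √h₀ − (0.0381/(2A)) t.
Tank is empty when √h = 0: t_empty = 2A√h₀/0.0381.
t_empty = 2·6.65·√5.50/0.0381 = 13.300·2.3452/0.0381 = 818.67 s.

819 s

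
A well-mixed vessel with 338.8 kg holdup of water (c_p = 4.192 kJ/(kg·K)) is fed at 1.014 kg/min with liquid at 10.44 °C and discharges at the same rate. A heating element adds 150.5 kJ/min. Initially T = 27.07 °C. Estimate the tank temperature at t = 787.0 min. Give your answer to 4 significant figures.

44.07 °C

Energy balance: M c_p dT/dt = ṁ c_p (T_in − T) + 150.5.
Rearrange: dT/dt = (T_ss − T)/τ with τ = M/ṁ = 334.122 min and T_ss = T_in + Q̇/(ṁ c_p) = 45.8460 °C.
Solution: T(t) = T_ss + (T₀ − T_ss) e^(−t/τ).
T(787.0) = 45.8460 + (-18.7760)·e^(−787.0/334.122) = 45.8460 + (-18.7760)·0.0948532 = 44.0651 °C.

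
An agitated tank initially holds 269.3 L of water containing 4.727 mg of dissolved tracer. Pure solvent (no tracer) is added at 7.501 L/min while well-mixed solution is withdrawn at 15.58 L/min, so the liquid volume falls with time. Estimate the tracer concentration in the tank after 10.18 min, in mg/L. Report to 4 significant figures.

Let m(t) be the amount of tracer. Volume: V(t) = V₀ + (Q_in − Q_out) t = 269.3 − 8.07900 t; V(10.18) = 187.056 L.
No tracer enters, so dm/dt = −Q_out · (m/V).
dm/m = −Q_out dt/(V₀ − 8.07900 t); integrating gives ln(m/m₀) = −(Q_out/(Q_in−Q_out)) ln(V/V₀).
m = m₀ (V₀/V)^(Q_out/(Q_in−Q_out)) = 4.727 × (269.3/187.056)^(-1.92846) = 2.34087 mg.
C = m/V = 2.34087/187.056 = 0.0125143 mg/L.

0.01251 mg/L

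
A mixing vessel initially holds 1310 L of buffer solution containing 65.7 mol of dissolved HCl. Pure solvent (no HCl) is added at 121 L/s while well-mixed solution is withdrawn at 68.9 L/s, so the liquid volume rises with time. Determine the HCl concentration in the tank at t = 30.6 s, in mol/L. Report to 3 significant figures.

Total volume: dV/dt = Q_in − Q_out = 52.100 L/s, so V(t) = 1310 + 52.100 t and V(30.6) = 2904.3 L.
No HCl enters, so dm/dt = −Q_out · (m/V).
dm/m = −Q_out dt/(V₀ + 52.100 t); integrating gives ln(m/m₀) = −(Q_out/(Q_in−Q_out)) ln(V/V₀).
m = m₀ (V₀/V)^(Q_out/(Q_in−Q_out)) = 65.7 × (1310/2904.3)^(1.3225) = 22.925 mol.
C = m/V = 22.925/2904.3 = 0.0078935 mol/L.

0.00789 mol/L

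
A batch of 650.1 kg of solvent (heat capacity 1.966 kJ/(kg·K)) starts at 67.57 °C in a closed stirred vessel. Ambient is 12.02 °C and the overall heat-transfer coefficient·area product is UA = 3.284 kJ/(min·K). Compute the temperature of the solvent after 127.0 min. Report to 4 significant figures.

Unsteady energy balance on the tank contents: M c_p dT/dt = −UA(T − T_amb).
dT/dt = (T_ss − T)/τ with T_ss = T_amb = 12.0200 °C, τ = M c_p/UA = 650.1·1.966/3.284 = 389.189 min.
T approaches T_ss exponentially: T(t) = T_ss + (T₀ − T_ss) e^(−t/τ).
T(127.0) = 12.0200 + (55.5500)·0.721575 = 52.1035 °C.

52.10 °C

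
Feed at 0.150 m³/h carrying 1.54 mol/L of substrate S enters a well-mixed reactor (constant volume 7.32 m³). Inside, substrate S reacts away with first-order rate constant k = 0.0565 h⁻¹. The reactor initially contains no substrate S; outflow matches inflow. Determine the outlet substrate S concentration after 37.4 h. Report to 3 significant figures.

V dC/dt = Q(C_in − C) − k V C.
This is linear with rate a = Q/V + k = 0.076992 h⁻¹.
C_ss = Q C_in/(Q + kV) = 0.40988 mol/L; C(t) = C_ss + (C₀ − C_ss) e^(−a t).
C(37.4) = 0.40988 + (-0.40988)·e^(−0.076992·37.4) = 0.40988 + (-0.40988)·0.056163 = 0.38686 mol/L.

0.387 mol/L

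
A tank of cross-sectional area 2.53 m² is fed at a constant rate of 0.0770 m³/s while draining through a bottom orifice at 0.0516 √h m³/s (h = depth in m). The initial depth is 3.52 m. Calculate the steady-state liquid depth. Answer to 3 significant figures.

2.23 m

Volume balance on the tank: A dh/dt = Q_in − 0.0516 √h. At steady state dh/dt = 0:
Q_in = 0.0516 √h_ss ⇒ √h_ss = 0.0770/0.0516 = 1.4922.
h_ss = 1.4922² = 2.2268 m. (Since h₀ = 3.52 m > h_ss, the level will fall toward this value.)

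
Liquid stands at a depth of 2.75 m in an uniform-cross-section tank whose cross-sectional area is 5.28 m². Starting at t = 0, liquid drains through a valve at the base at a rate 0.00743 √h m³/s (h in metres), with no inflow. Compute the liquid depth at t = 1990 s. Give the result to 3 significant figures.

0.0666 m

Volume balance on the tank: A dh/dt = −0.00743 √h.
Separate and integrate: 2(√h − √h₀) = −(0.00743/A) t.
√h = √2.75 − 0.00743·1990/(2·5.28) = 1.6583 − 1.4002 = 0.25815.
h = 0.25815² = 0.066642 m.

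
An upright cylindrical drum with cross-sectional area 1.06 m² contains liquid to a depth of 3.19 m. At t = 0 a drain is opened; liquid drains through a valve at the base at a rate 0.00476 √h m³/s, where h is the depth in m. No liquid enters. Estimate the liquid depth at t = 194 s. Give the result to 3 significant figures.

1.82 m

With no inflow, A dh/dt = −0.00476 √h.
Separate and integrate: 2(√h − √h₀) = −(0.00476/A) t.
√h = √3.19 − 0.00476·194/(2·1.06) = 1.7861 − 0.43558 = 1.3505.
h = 1.3505² = 1.8238 m.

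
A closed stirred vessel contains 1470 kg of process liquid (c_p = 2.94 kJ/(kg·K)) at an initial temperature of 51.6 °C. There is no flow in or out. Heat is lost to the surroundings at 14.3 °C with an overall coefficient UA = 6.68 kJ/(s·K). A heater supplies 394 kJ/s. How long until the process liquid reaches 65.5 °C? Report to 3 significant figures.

663 s

Lumped-capacitance energy balance: M c_p dT/dt = UA(T_amb − T) + Q̇.
τ = M c_p/UA = 646.98 s; T_ss = T_amb + Q̇/UA = 14.3 + 394/6.68 = 73.282 °C.
T(t) = T_ss + (T₀ − T_ss)e^(−t/τ); set T = 65.5:
t = −τ ln[(T − T_ss)/(T₀ − T_ss)] = −646.98 · ln(0.35892) = 662.93 s.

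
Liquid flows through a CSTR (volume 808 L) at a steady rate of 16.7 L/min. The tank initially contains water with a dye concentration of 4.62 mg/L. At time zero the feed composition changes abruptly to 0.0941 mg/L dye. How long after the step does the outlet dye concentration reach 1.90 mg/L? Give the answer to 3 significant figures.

44.5 min

Species balance: V dC/dt = Q(C_in − C) ⇒ τ = V/Q = 48.383 min.
C(t) = C_in + (C₀ − C_in) e^(−t/τ). Set C = 1.90 and solve for t:
e^(−t/τ) = (C − C_in)/(C₀ − C_in) = (1.90 − 0.0941)/(4.62 − 0.0941) = 0.39901
t = −τ ln(…) = 48.383 × 0.91876 = 44.452 min.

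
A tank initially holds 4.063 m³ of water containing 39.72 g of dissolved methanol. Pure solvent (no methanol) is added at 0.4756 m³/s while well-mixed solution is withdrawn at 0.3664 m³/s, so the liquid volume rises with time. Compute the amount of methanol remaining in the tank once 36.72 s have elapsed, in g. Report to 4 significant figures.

Total volume: dV/dt = Q_in − Q_out = 0.109200 m³/s, so V(t) = 4.063 + 0.109200 t and V(36.72) = 8.07282 m³.
No methanol enters, so dm/dt = −Q_out · (m/V).
Separate: dm/m = −Q_out dt/V(t) ⇒ ln(m/m₀) = −(Q_out/(Q_in−Q_out)) ln(V/V₀).
m = m₀ (V₀/V)^(Q_out/(Q_in−Q_out)) = 39.72 × (4.063/8.07282)^(3.35531) = 3.96759 g.

3.968 g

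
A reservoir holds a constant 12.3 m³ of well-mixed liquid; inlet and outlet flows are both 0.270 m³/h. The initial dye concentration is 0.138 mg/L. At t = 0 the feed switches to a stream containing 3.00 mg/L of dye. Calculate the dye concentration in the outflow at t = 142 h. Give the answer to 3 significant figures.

Species balance on the tank: V dC/dt = Q(C_in − C).
Time constant τ = V/Q = 12.3/0.270 = 45.556 h.
Solution: C(t) = C_in + (C₀ − C_in) e^(−t/τ).
C(142) = 3.00 + (0.138 − 3.00)·e^(−142/45.556) = 3.00 + (-2.8620)·0.044287 = 2.8733 mg/L.

2.87 mg/L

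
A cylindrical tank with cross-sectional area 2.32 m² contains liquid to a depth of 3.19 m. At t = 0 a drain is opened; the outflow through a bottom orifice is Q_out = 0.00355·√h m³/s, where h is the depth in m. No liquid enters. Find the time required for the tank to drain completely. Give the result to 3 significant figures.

A dh/dt = −Q_out = −0.00355 √h.
∫ h^(−1/2) dh = −(0.00355/A) ∫ dt, giving 2√h = 2√h₀ − (0.00355/A) t.
Tank is empty when √h = 0: t_empty = 2A√h₀/0.00355.
t_empty = 2·2.32·√3.19/0.00355 = 4.6400·1.7861/0.00355 = 2334.5 s.

2330 s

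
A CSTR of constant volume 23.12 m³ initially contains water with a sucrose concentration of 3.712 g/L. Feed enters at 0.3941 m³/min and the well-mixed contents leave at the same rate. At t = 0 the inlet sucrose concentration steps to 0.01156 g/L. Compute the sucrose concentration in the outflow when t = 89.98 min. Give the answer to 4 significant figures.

0.8098 g/L

Mass balance on the solute (V constant): V dC/dt = Q(C_in − C).
Rewrite as dC/dt + C/τ = C_in/τ, τ = V/Q = 58.6653 min.
Solution: C(t) = C_in + (C₀ − C_in) e^(−t/τ).
C(89.98) = 0.01156 + (3.712 − 0.01156)·e^(−89.98/58.6653) = 0.01156 + (3.70044)·0.215718 = 0.809810 g/L.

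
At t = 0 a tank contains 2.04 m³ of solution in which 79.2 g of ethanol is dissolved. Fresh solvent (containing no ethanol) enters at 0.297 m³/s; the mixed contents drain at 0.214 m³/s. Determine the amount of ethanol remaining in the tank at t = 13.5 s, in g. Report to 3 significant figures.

Let m(t) be the amount of ethanol. Volume: V(t) = V₀ + (Q_in − Q_out) t = 2.04 + 0.083000 t; V(13.5) = 3.1605 m³.
No ethanol enters, so dm/dt = −Q_out · (m/V).
dm/m = −Q_out dt/(V₀ + 0.083000 t); integrating gives ln(m/m₀) = −(Q_out/(Q_in−Q_out)) ln(V/V₀).
m = m₀ (V₀/V)^(Q_out/(Q_in−Q_out)) = 79.2 × (2.04/3.1605)^(2.5783) = 25.617 g.

25.6 g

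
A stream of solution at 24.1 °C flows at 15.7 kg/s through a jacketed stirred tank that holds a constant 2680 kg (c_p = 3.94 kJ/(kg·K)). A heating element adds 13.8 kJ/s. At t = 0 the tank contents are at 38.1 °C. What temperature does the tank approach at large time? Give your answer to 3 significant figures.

24.3 °C

M c_p dT/dt = ṁ c_p (T_in − T) + Q̇.
At steady state dT/dt = 0 ⇒ T_ss = T_in + Q̇/(ṁ c_p) = 24.1 + 13.8/(15.7·3.94) = 24.323 °C.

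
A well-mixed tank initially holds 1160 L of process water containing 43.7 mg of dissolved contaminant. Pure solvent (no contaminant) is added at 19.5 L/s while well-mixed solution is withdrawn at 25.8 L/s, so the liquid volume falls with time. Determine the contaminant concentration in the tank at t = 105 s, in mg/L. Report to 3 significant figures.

0.00276 mg/L

Total volume: dV/dt = Q_in − Q_out = -6.3000 L/s, so V(t) = 1160 − 6.3000 t and V(105) = 498.50 L.
Species balance (pure solvent in): dm/dt = −Q_out · m/V(t).
Separate: dm/m = −Q_out dt/V(t) ⇒ ln(m/m₀) = −(Q_out/(Q_in−Q_out)) ln(V/V₀).
m = m₀ (V₀/V)^(Q_out/(Q_in−Q_out)) = 43.7 × (1160/498.50)^(-4.0952) = 1.3752 mg.
C = m/V = 1.3752/498.50 = 0.0027587 mg/L.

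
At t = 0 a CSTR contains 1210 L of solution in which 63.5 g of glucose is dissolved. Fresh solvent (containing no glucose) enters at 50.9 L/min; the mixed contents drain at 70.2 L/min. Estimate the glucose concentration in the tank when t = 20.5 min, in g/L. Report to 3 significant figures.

Total volume: dV/dt = Q_in − Q_out = -19.300 L/min, so V(t) = 1210 − 19.300 t and V(20.5) = 814.35 L.
Species balance (pure solvent in): dm/dt = −Q_out · m/V(t).
dm/m = −Q_out dt/(V₀ − 19.300 t); integrating gives ln(m/m₀) = −(Q_out/(Q_in−Q_out)) ln(V/V₀).
m = m₀ (V₀/V)^(Q_out/(Q_in−Q_out)) = 63.5 × (1210/814.35)^(-3.6373) = 15.040 g.
C = m/V = 15.040/814.35 = 0.018469 g/L.

0.0185 g/L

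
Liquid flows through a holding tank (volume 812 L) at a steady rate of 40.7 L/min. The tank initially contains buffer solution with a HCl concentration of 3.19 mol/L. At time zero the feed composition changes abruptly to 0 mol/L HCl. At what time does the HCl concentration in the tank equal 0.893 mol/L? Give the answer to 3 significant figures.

Species balance: V dC/dt = Q(C_in − C) ⇒ τ = V/Q = 19.951 min.
C(t) = C_in + (C₀ − C_in) e^(−t/τ). Set C = 0.893 and solve for t:
e^(−t/τ) = (C − C_in)/(C₀ − C_in) = (0.893 − 0)/(3.19 − 0) = 0.27994
t = −τ ln(…) = 19.951 × 1.2732 = 25.401 min.

25.4 min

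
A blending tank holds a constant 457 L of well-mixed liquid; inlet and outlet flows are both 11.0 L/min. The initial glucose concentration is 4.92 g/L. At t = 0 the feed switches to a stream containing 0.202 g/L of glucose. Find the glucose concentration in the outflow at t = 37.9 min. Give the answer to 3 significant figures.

Accumulation = in − out for the solute gives V dC/dt = Q(C_in − C).
So dC/dt = (C_in − C)/τ with τ = V/Q = 457/11.0 = 41.545 min.
This is linear first-order; C(t) = C_in + (C₀ − C_in) e^(−t/τ).
C(37.9) = 0.202 + (4.92 − 0.202)·e^(−37.9/41.545) = 0.202 + (4.7180)·0.40162 = 2.0968 g/L.

2.10 g/L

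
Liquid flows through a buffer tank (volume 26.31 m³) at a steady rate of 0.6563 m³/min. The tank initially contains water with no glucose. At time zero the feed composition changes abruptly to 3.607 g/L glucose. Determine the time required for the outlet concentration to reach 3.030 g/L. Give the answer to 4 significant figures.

73.47 min

Species balance: V dC/dt = Q(C_in − C) ⇒ τ = V/Q = 40.0884 min.
C(t) = C_in + (C₀ − C_in) e^(−t/τ). Set C = 3.030 and solve for t:
e^(−t/τ) = (C − C_in)/(C₀ − C_in) = (3.030 − 3.607)/(0 − 3.607) = 0.159967
t = −τ ln(…) = 40.0884 × 1.83279 = 73.4735 min.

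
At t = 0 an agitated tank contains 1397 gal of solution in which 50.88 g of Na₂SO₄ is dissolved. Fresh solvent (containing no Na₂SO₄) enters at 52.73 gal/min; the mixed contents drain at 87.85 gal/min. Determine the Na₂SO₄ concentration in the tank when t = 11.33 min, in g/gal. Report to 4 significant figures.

0.02202 g/gal

Total volume: dV/dt = Q_in − Q_out = -35.1200 gal/min, so V(t) = 1397 − 35.1200 t and V(11.33) = 999.090 gal.
No Na₂SO₄ enters, so dm/dt = −Q_out · (m/V).
dm/m = −Q_out dt/(V₀ − 35.1200 t); integrating gives ln(m/m₀) = −(Q_out/(Q_in−Q_out)) ln(V/V₀).
m = m₀ (V₀/V)^(Q_out/(Q_in−Q_out)) = 50.88 × (1397/999.090)^(-2.50142) = 21.9969 g.
C = m/V = 21.9969/999.090 = 0.0220169 g/gal.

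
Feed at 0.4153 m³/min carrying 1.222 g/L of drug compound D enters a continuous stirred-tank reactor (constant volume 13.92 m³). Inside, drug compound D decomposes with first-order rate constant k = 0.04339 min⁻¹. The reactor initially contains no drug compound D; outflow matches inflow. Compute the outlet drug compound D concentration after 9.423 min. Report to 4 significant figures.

V dC/dt = Q(C_in − C) − k V C.
This is linear with rate a = Q/V + k = 0.0732248 min⁻¹.
C_ss = Q C_in/(Q + kV) = 0.497893 g/L; C(t) = C_ss + (C₀ − C_ss) e^(−a t).
C(9.423) = 0.497893 + (-0.497893)·e^(−0.0732248·9.423) = 0.497893 + (-0.497893)·0.501578 = 0.248161 g/L.

0.2482 g/L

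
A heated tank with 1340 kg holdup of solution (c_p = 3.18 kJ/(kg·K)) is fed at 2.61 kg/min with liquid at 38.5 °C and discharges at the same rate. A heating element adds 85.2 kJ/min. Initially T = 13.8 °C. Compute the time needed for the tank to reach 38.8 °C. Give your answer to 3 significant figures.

644 min

Energy balance: M c_p dT/dt = ṁ c_p (T_in − T) + 85.2.
τ = M/ṁ = 513.41 min; T_ss = T_in + Q̇/(ṁ c_p) = 48.765 °C.
T(t) = T_ss + (T₀ − T_ss) e^(−t/τ). Set T = 38.8:
e^(−t/τ) = (38.8 − 48.765)/(13.8 − 48.765) = 0.28501
t = −513.41 · ln(0.28501) = 644.46 min.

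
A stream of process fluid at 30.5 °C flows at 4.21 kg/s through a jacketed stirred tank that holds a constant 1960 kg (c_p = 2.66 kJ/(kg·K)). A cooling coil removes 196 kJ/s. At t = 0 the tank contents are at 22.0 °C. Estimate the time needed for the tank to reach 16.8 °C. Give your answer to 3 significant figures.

401 s

Unsteady energy balance on the tank contents: M c_p dT/dt = ṁ c_p (T_in − T) − 196.
τ = M/ṁ = 465.56 s; T_ss = T_in − Q̇/(ṁ c_p) = 12.998 °C.
T(t) = T_ss + (T₀ − T_ss) e^(−t/τ). Set T = 16.8:
e^(−t/τ) = (16.8 − 12.998)/(22.0 − 12.998) = 0.42236
t = −465.56 · ln(0.42236) = 401.26 s.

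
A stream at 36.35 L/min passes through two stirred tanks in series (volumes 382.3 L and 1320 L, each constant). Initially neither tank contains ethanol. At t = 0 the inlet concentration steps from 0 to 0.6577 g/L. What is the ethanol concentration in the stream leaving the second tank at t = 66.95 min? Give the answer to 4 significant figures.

0.5117 g/L

Time constants: τᵢ = Vᵢ/Q for each well-mixed tank.
τ₁ = 382.3/36.35 = 10.5172 min; τ₂ = 1320/36.35 = 36.3136 min.
Tank 1: C₁ = C_in(1 − e^(−t/τ₁)). Tank 2 (τ₁ ≠ τ₂): C₂ = C_in[1 − (τ₁ e^(−t/τ₁) − τ₂ e^(−t/τ₂))/(τ₁ − τ₂)].
At t = 66.95: e^(−t/τ₁) = 0.00171942, e^(−t/τ₂) = 0.158237.
C₂ = 0.6577·[1 − (10.5172·0.00171942 − 36.3136·0.158237)/(-25.7964)] = 0.6577·0.777951 = 0.511658 g/L.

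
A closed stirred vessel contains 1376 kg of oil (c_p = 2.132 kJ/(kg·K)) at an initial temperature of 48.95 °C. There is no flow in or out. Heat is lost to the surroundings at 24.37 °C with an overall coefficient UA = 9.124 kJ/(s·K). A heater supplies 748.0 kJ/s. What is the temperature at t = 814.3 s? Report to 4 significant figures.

Unsteady energy balance on the tank contents: M c_p dT/dt = −UA(T − T_amb) + Q̇.
dT/dt = (T_ss − T)/τ with T_ss = T_amb + Q̇/UA = 24.37 + 748.0/9.124 = 106.352 °C, τ = M c_p/UA = 1376·2.132/9.124 = 321.529 s.
T approaches T_ss exponentially: T(t) = T_ss + (T₀ − T_ss) e^(−t/τ).
T(814.3) = 106.352 + (-57.4016)·0.0794533 = 101.791 °C.

101.8 °C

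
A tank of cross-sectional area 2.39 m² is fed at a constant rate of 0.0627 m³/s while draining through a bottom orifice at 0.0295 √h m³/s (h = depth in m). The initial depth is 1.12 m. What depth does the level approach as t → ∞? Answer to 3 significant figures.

4.52 m

A dh/dt = Q_in − 0.0295 √h. Steady state requires inflow = outflow:
Q_in = 0.0295 √h_ss ⇒ √h_ss = 0.0627/0.0295 = 2.1254.
h_ss = 2.1254² = 4.5174 m. (Since h₀ = 1.12 m < h_ss, the level will rise toward this value.)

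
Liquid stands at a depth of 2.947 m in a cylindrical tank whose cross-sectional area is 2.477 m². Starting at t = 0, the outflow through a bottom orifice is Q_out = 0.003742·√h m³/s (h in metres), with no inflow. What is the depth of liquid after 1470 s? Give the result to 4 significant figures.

0.3676 m

A dh/dt = −Q_out = −0.003742 √h.
Separate and integrate: 2(√h − √h₀) = −(0.003742/A) t.
√h = √2.947 − 0.003742·1470/(2·2.477) = 1.71668 − 1.11036 = 0.606320.
h = 0.606320² = 0.367623 m.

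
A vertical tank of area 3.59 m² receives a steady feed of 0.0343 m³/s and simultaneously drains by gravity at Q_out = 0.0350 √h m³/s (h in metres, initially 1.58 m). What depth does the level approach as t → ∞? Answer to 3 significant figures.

Level balance: A dh/dt = 0.0343 − 0.0350 √h. Setting dh/dt = 0:
Q_in = 0.0350 √h_ss ⇒ √h_ss = 0.0343/0.0350 = 0.98000.
h_ss = 0.98000² = 0.96040 m. (Since h₀ = 1.58 m > h_ss, the level will fall toward this value.)

0.960 m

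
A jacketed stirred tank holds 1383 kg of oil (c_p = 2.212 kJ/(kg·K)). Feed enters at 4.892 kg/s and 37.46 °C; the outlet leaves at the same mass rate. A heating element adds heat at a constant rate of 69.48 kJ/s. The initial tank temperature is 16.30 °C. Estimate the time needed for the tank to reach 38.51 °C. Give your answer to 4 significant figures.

Unsteady energy balance on the tank contents: M c_p dT/dt = ṁ c_p (T_in − T) + 69.48.
τ = M/ṁ = 282.706 s; T_ss = T_in + Q̇/(ṁ c_p) = 43.8808 °C.
T(t) = T_ss + (T₀ − T_ss) e^(−t/τ). Set T = 38.51:
e^(−t/τ) = (38.51 − 43.8808)/(16.30 − 43.8808) = 0.194729
t = −282.706 · ln(0.194729) = 462.549 s.

462.5 s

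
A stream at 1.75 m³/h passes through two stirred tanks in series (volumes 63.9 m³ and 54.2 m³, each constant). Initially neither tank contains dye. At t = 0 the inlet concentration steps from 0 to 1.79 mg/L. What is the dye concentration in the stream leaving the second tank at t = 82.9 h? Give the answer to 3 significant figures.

1.26 mg/L

Species balance on tank i: dCᵢ/dt = (Cᵢ₋₁ − Cᵢ)/τᵢ with τᵢ = Vᵢ/Q.
τ₁ = 63.9/1.75 = 36.514 h; τ₂ = 54.2/1.75 = 30.971 h.
Tank 1: C₁ = C_in(1 − e^(−t/τ₁)). Tank 2 (τ₁ ≠ τ₂): C₂ = C_in[1 − (τ₁ e^(−t/τ₁) − τ₂ e^(−t/τ₂))/(τ₁ − τ₂)].
At t = 82.9: e^(−t/τ₁) = 0.10328, e^(−t/τ₂) = 0.068793.
C₂ = 1.79·[1 − (36.514·0.10328 − 30.971·0.068793)/(5.5429)] = 1.79·0.70404 = 1.2602 mg/L.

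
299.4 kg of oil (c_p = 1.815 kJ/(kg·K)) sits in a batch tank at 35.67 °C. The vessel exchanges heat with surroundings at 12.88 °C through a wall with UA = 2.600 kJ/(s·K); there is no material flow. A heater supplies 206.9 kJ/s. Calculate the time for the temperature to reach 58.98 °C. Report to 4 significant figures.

Heat balance on the well-mixed liquid: M c_p dT/dt = −UA(T − T_amb) + Q̇.
τ = M c_p/UA = 209.004 s; T_ss = T_amb + Q̇/UA = 12.88 + 206.9/2.600 = 92.4569 °C.
T(t) = T_ss + (T₀ − T_ss)e^(−t/τ); set T = 58.98:
t = −τ ln[(T − T_ss)/(T₀ − T_ss)] = −209.004 · ln(0.589518) = 110.448 s.

110.4 s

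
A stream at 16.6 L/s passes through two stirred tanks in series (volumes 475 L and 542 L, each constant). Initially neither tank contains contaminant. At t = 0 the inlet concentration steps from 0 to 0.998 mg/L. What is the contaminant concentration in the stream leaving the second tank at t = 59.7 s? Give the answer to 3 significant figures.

0.579 mg/L

Each tank obeys Vᵢ dCᵢ/dt = Q(Cᵢ₋₁ − Cᵢ), so τᵢ = Vᵢ/Q.
τ₁ = 475/16.6 = 28.614 s; τ₂ = 542/16.6 = 32.651 s.
Tank 1: C₁ = C_in(1 − e^(−t/τ₁)). Tank 2 (τ₁ ≠ τ₂): C₂ = C_in[1 − (τ₁ e^(−t/τ₁) − τ₂ e^(−t/τ₂))/(τ₁ − τ₂)].
At t = 59.7: e^(−t/τ₁) = 0.12414, e^(−t/τ₂) = 0.16066.
C₂ = 0.998·[1 − (28.614·0.12414 − 32.651·0.16066)/(-4.0361)] = 0.998·0.58040 = 0.57924 mg/L.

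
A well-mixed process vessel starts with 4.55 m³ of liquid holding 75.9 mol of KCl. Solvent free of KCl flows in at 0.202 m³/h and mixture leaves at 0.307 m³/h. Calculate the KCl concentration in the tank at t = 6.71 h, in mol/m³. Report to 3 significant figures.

12.1 mol/m³

Total volume: dV/dt = Q_in − Q_out = -0.10500 m³/h, so V(t) = 4.55 − 0.10500 t and V(6.71) = 3.8455 m³.
No KCl enters, so dm/dt = −Q_out · (m/V).
dm/m = −Q_out dt/(V₀ − 0.10500 t); integrating gives ln(m/m₀) = −(Q_out/(Q_in−Q_out)) ln(V/V₀).
m = m₀ (V₀/V)^(Q_out/(Q_in−Q_out)) = 75.9 × (4.55/3.8455)^(-2.9238) = 46.410 mol.
C = m/V = 46.410/3.8455 = 12.069 mol/m³.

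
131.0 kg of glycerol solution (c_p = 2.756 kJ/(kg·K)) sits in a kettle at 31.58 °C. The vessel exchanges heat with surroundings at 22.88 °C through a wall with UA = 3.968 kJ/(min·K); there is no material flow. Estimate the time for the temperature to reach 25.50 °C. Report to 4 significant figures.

109.2 min

M c_p dT/dt = −UA(T − T_amb).
τ = M c_p/UA = 90.9869 min; T_ss = T_amb = 22.8800 °C.
T(t) = T_ss + (T₀ − T_ss)e^(−t/τ); set T = 25.50:
t = −τ ln[(T − T_ss)/(T₀ − T_ss)] = −90.9869 · ln(0.301149) = 109.198 min.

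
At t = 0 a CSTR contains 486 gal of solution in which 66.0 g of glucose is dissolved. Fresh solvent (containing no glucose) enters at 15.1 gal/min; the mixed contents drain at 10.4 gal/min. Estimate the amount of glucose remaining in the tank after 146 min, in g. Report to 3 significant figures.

Let m(t) be the amount of glucose. Volume: V(t) = V₀ + (Q_in − Q_out) t = 486 + 4.7000 t; V(146) = 1172.2 gal.
Species balance (pure solvent in): dm/dt = −Q_out · m/V(t).
Separate: dm/m = −Q_out dt/V(t) ⇒ ln(m/m₀) = −(Q_out/(Q_in−Q_out)) ln(V/V₀).
m = m₀ (V₀/V)^(Q_out/(Q_in−Q_out)) = 66.0 × (486/1172.2)^(2.2128) = 9.4072 g.

9.41 g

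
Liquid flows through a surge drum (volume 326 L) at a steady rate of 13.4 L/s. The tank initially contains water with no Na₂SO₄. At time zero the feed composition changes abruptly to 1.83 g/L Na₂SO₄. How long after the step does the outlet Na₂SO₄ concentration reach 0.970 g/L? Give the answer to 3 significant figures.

18.4 s

Species balance on the tank: V dC/dt = Q(C_in − C), so τ = V/Q = 24.328 s.
C(t) = C_in + (C₀ − C_in) e^(−t/τ). Set C = 0.970 and solve for t:
e^(−t/τ) = (C − C_in)/(C₀ − C_in) = (0.970 − 1.83)/(0 − 1.83) = 0.46995
t = −τ ln(…) = 24.328 × 0.75514 = 18.371 s.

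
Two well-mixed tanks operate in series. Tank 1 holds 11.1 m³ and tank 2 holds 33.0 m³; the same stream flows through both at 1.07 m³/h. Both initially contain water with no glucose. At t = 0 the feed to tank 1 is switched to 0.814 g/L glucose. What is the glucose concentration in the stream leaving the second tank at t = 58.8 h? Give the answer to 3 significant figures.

0.633 g/L

Species balance on tank i: dCᵢ/dt = (Cᵢ₋₁ − Cᵢ)/τᵢ with τᵢ = Vᵢ/Q.
τ₁ = 11.1/1.07 = 10.374 h; τ₂ = 33.0/1.07 = 30.841 h.
Tank 1: C₁ = C_in(1 − e^(−t/τ₁)). Tank 2 (τ₁ ≠ τ₂): C₂ = C_in[1 − (τ₁ e^(−t/τ₁) − τ₂ e^(−t/τ₂))/(τ₁ − τ₂)].
At t = 58.8: e^(−t/τ₁) = 0.0034544, e^(−t/τ₂) = 0.14859.
C₂ = 0.814·[1 − (10.374·0.0034544 − 30.841·0.14859)/(-20.467)] = 0.814·0.77784 = 0.63316 g/L.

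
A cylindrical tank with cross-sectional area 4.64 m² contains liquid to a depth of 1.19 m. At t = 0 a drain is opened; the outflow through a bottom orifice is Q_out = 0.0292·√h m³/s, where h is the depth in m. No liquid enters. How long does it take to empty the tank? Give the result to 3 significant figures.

347 s

With no inflow, A dh/dt = −0.0292 √h.
Separate and integrate: 2(√h − √h₀) = −(0.0292/A) t.
Set h = 0: 2√h₀ = (0.0292/A) t_empty ⇒ t_empty = 2A√h₀/0.0292.
t_empty = 2·4.64·√1.19/0.0292 = 9.2800·1.0909/0.0292 = 346.69 s.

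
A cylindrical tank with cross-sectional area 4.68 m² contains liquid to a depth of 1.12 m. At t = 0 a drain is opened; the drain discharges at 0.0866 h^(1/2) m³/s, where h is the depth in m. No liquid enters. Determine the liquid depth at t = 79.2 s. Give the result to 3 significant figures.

Unsteady balance on liquid volume: A dh/dt = −0.0866 √h.
This is separable: 2 d(√h)/dt = −0.0866/A, so √h = √h₀ − (0.0866/(2A)) t.
√h = √1.12 − 0.0866·79.2/(2·4.68) = 1.0583 − 0.73277 = 0.32553.
h = 0.32553² = 0.10597 m.

0.106 m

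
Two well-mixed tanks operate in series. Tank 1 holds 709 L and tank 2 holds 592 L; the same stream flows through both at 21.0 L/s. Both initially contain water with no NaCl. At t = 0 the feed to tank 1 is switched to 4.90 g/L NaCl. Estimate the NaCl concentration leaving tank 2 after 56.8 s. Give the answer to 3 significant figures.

Time constants: τᵢ = Vᵢ/Q for each well-mixed tank.
τ₁ = 709/21.0 = 33.762 s; τ₂ = 592/21.0 = 28.190 s.
Solving the cascade with C₁(0)=C₂(0)=0 gives C₂(t) = C_in[1 − (τ₁ e^(−t/τ₁) − τ₂ e^(−t/τ₂))/(τ₁ − τ₂)].
At t = 56.8: e^(−t/τ₁) = 0.18593, e^(−t/τ₂) = 0.13334.
C₂ = 4.90·[1 − (33.762·0.18593 − 28.190·0.13334)/(5.5714)] = 4.90·0.54795 = 2.6849 g/L.

2.68 g/L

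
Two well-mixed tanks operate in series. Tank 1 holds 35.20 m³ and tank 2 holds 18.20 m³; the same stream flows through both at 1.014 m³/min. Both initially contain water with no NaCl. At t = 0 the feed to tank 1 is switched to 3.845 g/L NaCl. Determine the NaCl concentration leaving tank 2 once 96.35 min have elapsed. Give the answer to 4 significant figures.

Time constants: τᵢ = Vᵢ/Q for each well-mixed tank.
τ₁ = 35.20/1.014 = 34.7140 min; τ₂ = 18.20/1.014 = 17.9487 min.
Solving the cascade with C₁(0)=C₂(0)=0 gives C₂(t) = C_in[1 − (τ₁ e^(−t/τ₁) − τ₂ e^(−t/τ₂))/(τ₁ − τ₂)].
At t = 96.35: e^(−t/τ₁) = 0.0623160, e^(−t/τ₂) = 0.00466312.
C₂ = 3.845·[1 − (34.7140·0.0623160 − 17.9487·0.00466312)/(16.7653)] = 3.845·0.875961 = 3.36807 g/L.

3.368 g/L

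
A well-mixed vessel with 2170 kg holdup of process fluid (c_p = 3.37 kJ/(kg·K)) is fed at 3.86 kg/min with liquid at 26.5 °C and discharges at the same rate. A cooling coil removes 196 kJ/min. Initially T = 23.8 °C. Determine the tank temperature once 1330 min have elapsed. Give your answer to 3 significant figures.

12.6 °C

Unsteady energy balance on the tank contents: M c_p dT/dt = ṁ c_p (T_in − T) − 196.
Rearrange: dT/dt = (T_ss − T)/τ with τ = M/ṁ = 562.18 min and T_ss = T_in − Q̇/(ṁ c_p) = 11.433 °C.
Solution: T(t) = T_ss + (T₀ − T_ss) e^(−t/τ).
T(1330) = 11.433 + (12.367)·e^(−1330/562.18) = 11.433 + (12.367)·0.093874 = 12.594 °C.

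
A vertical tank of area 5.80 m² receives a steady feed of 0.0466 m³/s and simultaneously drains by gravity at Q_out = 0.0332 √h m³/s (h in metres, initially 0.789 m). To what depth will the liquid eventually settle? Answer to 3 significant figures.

1.97 m

Mass balance (ρ constant): A dh/dt = Q_in − 0.0332 √h. At steady state dh/dt = 0:
Q_in = 0.0332 √h_ss ⇒ √h_ss = 0.0466/0.0332 = 1.4036.
h_ss = 1.4036² = 1.9701 m. (Since h₀ = 0.789 m < h_ss, the level will rise toward this value.)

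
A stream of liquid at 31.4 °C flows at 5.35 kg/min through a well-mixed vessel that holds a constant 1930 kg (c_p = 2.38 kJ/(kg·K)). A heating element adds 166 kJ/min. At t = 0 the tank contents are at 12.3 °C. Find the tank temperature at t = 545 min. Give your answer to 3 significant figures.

M c_p dT/dt = ṁ c_p (T_in − T) + Q̇.
τ = M/ṁ = 360.75 min; T_ss = T_in + Q̇/(ṁ c_p) = 31.4 + 166/(5.35·2.38) = 44.437 °C.
Integrating: T(t) = T_ss + (T₀ − T_ss) e^(−t/τ).
T(545) = 44.437 + (-32.137)·e^(−545/360.75) = 44.437 + (-32.137)·0.22074 = 37.343 °C.

37.3 °C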